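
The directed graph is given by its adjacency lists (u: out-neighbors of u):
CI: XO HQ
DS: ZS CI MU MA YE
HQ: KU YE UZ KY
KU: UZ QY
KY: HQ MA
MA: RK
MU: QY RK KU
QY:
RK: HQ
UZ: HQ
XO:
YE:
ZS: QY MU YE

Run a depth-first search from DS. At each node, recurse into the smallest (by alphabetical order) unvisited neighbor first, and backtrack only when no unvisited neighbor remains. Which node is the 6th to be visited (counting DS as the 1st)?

UZ

Visit DS
DS → CI
CI → HQ
HQ → KU
KU → QY
KU → UZ
HQ → KY
KY → MA
MA → RK
HQ → YE
CI → XO
DS → MU
DS → ZS

Visit order: DS, CI, HQ, KU, QY, UZ, KY, MA, RK, YE, XO, MU, ZS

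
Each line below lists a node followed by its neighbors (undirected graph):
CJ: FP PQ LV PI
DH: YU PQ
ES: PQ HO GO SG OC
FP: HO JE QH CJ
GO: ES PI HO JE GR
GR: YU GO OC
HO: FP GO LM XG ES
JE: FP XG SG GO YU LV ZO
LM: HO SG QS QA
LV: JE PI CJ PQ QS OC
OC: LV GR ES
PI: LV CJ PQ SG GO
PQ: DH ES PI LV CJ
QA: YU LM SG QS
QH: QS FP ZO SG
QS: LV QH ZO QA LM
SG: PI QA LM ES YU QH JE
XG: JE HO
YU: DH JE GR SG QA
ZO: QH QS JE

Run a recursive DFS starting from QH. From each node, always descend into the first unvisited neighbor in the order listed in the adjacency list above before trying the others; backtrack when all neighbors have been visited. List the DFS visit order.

Visit QH
QH → QS
QS → LV
LV → JE
JE → FP
FP → HO
HO → GO
GO → ES
ES → PQ
PQ → DH
DH → YU
YU → GR
GR → OC
YU → SG
SG → PI
PI → CJ
SG → QA
QA → LM
HO → XG
JE → ZO

QH, QS, LV, JE, FP, HO, GO, ES, PQ, DH, YU, GR, OC, SG, PI, CJ, QA, LM, XG, ZO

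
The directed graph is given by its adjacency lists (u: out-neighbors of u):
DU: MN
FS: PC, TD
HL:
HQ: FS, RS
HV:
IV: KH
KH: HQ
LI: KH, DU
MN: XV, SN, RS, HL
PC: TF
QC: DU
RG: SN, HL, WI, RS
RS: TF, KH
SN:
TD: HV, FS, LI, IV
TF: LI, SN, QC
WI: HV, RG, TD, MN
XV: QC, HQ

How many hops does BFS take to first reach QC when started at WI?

Level 0: WI
Level 1: HV, MN, RG, TD
Level 2: FS, HL, IV, LI, RS, SN, XV
Level 3: DU, HQ, KH, PC, QC, TF
QC first appears at level 3.

3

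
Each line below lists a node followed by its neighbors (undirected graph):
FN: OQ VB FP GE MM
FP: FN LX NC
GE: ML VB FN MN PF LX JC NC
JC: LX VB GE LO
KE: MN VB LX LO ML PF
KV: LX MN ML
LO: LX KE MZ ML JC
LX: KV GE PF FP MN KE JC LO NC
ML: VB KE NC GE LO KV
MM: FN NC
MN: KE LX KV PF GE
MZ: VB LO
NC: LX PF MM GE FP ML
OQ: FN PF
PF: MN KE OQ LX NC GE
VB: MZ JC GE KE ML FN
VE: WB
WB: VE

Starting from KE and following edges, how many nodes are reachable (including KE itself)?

16

BFS from KE visits: KE, MN, VB, LX, LO, ML, PF, KV, GE, MZ, JC, FN, FP, NC, OQ, MM
Reachable nodes: 16 of 18 total.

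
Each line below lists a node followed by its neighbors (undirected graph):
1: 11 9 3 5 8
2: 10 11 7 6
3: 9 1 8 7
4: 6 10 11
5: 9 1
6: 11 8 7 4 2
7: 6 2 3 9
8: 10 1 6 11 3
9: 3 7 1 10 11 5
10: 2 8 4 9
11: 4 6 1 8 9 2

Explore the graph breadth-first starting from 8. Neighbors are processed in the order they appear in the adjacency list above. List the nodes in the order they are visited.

Visit 8; enqueue 10, 1, 6, 11, 3 → queue [10, 1, 6, 11, 3]
Visit 10; enqueue 2, 4, 9 → queue [1, 6, 11, 3, 2, 4, 9]
Visit 1; enqueue 5 → queue [6, 11, 3, 2, 4, 9, 5]
Visit 6; enqueue 7 → queue [11, 3, 2, 4, 9, 5, 7]
Visit 11 → queue [3, 2, 4, 9, 5, 7]
Visit 3 → queue [2, 4, 9, 5, 7]
Visit 2 → queue [4, 9, 5, 7]
Visit 4 → queue [9, 5, 7]
Visit 9 → queue [5, 7]
Visit 5 → queue [7]
Visit 7 → queue []

8, 10, 1, 6, 11, 3, 2, 4, 9, 5, 7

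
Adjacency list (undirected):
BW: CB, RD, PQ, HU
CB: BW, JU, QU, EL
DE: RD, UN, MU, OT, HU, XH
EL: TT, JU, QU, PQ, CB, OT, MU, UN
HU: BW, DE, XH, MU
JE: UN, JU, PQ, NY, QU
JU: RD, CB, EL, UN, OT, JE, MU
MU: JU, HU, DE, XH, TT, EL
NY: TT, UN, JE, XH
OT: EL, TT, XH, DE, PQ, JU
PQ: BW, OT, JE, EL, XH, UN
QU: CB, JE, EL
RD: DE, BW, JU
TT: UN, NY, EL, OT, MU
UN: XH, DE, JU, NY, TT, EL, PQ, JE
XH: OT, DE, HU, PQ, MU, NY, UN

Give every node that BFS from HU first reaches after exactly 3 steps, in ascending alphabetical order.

Level 0: HU
Level 1: BW, DE, MU, XH
Level 2: CB, EL, JU, NY, OT, PQ, RD, TT, UN
Level 3: JE, QU

JE, QU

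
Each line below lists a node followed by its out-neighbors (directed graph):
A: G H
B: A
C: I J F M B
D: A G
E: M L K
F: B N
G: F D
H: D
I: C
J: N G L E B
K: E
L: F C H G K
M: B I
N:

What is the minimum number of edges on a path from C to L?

2

Level 0: C
Level 1: B, F, I, J, M
Level 2: A, E, G, L, N
Level 3: D, H, K
L first appears at level 2.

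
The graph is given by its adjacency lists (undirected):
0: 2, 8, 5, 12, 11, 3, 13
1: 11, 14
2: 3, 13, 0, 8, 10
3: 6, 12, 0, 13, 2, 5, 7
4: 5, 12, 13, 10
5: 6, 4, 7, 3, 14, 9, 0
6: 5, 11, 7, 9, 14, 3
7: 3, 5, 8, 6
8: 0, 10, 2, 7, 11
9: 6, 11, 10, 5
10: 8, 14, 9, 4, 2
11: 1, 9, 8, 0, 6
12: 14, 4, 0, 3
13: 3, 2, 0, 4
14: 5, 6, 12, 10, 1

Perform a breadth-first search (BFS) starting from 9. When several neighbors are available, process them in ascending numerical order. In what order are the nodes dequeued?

9 → 5 → 6 → 10 → 11 → 0 → 3 → 4 → 7 → 14 → 2 → 8 → 1 → 12 → 13

Visit 9; enqueue 5, 6, 10, 11 → queue [5, 6, 10, 11]
Visit 5; enqueue 0, 3, 4, 7, 14 → queue [6, 10, 11, 0, 3, 4, 7, 14]
Visit 6 → queue [10, 11, 0, 3, 4, 7, 14]
Visit 10; enqueue 2, 8 → queue [11, 0, 3, 4, 7, 14, 2, 8]
Visit 11; enqueue 1 → queue [0, 3, 4, 7, 14, 2, 8, 1]
Visit 0; enqueue 12, 13 → queue [3, 4, 7, 14, 2, 8, 1, 12, 13]
Visit 3 → queue [4, 7, 14, 2, 8, 1, 12, 13]
Visit 4 → queue [7, 14, 2, 8, 1, 12, 13]
Visit 7 → queue [14, 2, 8, 1, 12, 13]
Visit 14 → queue [2, 8, 1, 12, 13]
Visit 2 → queue [8, 1, 12, 13]
Visit 8 → queue [1, 12, 13]
Visit 1 → queue [12, 13]
Visit 12 → queue [13]
Visit 13 → queue []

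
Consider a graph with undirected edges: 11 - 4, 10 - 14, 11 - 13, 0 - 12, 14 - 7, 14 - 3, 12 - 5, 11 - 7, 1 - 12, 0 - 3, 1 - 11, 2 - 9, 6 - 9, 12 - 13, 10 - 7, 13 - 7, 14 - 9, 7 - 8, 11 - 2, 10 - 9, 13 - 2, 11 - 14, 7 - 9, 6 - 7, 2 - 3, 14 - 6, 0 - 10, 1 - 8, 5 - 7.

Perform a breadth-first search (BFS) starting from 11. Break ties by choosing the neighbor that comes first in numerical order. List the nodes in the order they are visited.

Visit 11; enqueue 1, 2, 4, 7, 13, 14 → queue [1, 2, 4, 7, 13, 14]
Visit 1; enqueue 8, 12 → queue [2, 4, 7, 13, 14, 8, 12]
Visit 2; enqueue 3, 9 → queue [4, 7, 13, 14, 8, 12, 3, 9]
Visit 4 → queue [7, 13, 14, 8, 12, 3, 9]
Visit 7; enqueue 5, 6, 10 → queue [13, 14, 8, 12, 3, 9, 5, 6, 10]
Visit 13 → queue [14, 8, 12, 3, 9, 5, 6, 10]
Visit 14 → queue [8, 12, 3, 9, 5, 6, 10]
Visit 8 → queue [12, 3, 9, 5, 6, 10]
Visit 12; enqueue 0 → queue [3, 9, 5, 6, 10, 0]
Visit 3 → queue [9, 5, 6, 10, 0]
Visit 9 → queue [5, 6, 10, 0]
Visit 5 → queue [6, 10, 0]
Visit 6 → queue [10, 0]
Visit 10 → queue [0]
Visit 0 → queue []

11 -> 1 -> 2 -> 4 -> 7 -> 13 -> 14 -> 8 -> 12 -> 3 -> 9 -> 5 -> 6 -> 10 -> 0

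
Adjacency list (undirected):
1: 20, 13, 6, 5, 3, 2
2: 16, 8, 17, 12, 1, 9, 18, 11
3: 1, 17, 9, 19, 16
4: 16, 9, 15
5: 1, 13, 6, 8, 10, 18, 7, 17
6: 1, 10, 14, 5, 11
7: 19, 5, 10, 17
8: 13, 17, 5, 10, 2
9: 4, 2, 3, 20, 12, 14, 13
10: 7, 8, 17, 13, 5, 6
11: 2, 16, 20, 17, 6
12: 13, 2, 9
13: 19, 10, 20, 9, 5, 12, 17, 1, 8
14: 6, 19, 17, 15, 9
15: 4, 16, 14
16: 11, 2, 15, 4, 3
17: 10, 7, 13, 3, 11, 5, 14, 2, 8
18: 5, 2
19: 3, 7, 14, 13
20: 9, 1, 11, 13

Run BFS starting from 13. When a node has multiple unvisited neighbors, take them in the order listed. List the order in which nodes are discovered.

13 → 19 → 10 → 20 → 9 → 5 → 12 → 17 → 1 → 8 → 3 → 7 → 14 → 6 → 11 → 4 → 2 → 18 → 16 → 15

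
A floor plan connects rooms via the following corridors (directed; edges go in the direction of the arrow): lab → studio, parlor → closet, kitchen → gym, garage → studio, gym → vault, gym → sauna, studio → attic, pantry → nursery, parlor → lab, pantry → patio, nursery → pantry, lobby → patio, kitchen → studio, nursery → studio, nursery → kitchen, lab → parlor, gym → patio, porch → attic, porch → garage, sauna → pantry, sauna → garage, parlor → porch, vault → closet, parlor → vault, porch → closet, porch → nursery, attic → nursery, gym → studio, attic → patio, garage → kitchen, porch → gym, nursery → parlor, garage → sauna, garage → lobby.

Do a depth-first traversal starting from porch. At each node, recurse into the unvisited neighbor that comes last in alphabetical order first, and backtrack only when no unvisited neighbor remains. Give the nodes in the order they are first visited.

Visit porch
porch → nursery
nursery → studio
studio → attic
attic → patio
nursery → parlor
parlor → vault
vault → closet
parlor → lab
nursery → pantry
nursery → kitchen
kitchen → gym
gym → sauna
sauna → garage
garage → lobby

porch → nursery → studio → attic → patio → parlor → vault → closet → lab → pantry → kitchen → gym → sauna → garage → lobby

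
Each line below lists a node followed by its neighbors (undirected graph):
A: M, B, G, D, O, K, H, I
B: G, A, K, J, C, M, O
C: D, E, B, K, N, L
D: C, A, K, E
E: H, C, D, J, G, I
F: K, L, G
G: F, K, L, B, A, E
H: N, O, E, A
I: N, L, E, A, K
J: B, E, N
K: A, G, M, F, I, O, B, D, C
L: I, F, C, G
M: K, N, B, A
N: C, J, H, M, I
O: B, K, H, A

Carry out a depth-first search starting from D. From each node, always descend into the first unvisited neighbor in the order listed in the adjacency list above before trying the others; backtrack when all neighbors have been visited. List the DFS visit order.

Visit D
D → C
C → E
E → H
H → N
N → J
J → B
B → G
G → F
F → K
K → A
A → M
A → O
A → I
I → L

D, C, E, H, N, J, B, G, F, K, A, M, O, I, L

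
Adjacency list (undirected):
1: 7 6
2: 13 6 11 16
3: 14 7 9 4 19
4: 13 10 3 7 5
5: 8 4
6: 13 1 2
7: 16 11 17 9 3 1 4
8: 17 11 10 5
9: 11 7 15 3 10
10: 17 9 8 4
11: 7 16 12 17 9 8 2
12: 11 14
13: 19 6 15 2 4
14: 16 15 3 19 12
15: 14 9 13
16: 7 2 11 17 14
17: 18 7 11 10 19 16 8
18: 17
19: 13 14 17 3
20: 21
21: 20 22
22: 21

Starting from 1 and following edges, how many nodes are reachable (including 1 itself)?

BFS from 1 visits: 1, 7, 6, 16, 11, 17, 9, 3, 4, 13, 2, 14, 12, 8, 18, 10, 19, 15, 5
Reachable nodes: 19 of 22 total.

19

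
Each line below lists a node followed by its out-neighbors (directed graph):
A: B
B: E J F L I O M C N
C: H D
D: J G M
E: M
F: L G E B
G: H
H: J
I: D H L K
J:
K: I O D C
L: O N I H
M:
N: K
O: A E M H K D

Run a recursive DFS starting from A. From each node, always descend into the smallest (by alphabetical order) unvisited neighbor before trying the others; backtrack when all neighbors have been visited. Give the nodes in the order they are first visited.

A B C D G H J M E F L I K O N

Visit A
A → B
B → C
C → D
D → G
G → H
H → J
D → M
B → E
B → F
F → L
L → I
I → K
K → O
L → N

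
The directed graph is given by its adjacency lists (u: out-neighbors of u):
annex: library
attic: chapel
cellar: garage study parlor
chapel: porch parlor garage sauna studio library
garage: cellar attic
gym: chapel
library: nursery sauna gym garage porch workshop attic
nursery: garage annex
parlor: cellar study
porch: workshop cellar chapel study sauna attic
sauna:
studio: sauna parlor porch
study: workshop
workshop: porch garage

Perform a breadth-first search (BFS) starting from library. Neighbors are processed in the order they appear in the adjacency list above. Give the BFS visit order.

library nursery sauna gym garage porch workshop attic annex chapel cellar study parlor studio

Visit library; enqueue nursery, sauna, gym, garage, porch, workshop, attic → queue [nursery, sauna, gym, garage, porch, workshop, attic]
Visit nursery; enqueue annex → queue [sauna, gym, garage, porch, workshop, attic, annex]
Visit sauna → queue [gym, garage, porch, workshop, attic, annex]
Visit gym; enqueue chapel → queue [garage, porch, workshop, attic, annex, chapel]
Visit garage; enqueue cellar → queue [porch, workshop, attic, annex, chapel, cellar]
Visit porch; enqueue study → queue [workshop, attic, annex, chapel, cellar, study]
Visit workshop → queue [attic, annex, chapel, cellar, study]
Visit attic → queue [annex, chapel, cellar, study]
Visit annex → queue [chapel, cellar, study]
Visit chapel; enqueue parlor, studio → queue [cellar, study, parlor, studio]
Visit cellar → queue [study, parlor, studio]
Visit study → queue [parlor, studio]
Visit parlor → queue [studio]
Visit studio → queue []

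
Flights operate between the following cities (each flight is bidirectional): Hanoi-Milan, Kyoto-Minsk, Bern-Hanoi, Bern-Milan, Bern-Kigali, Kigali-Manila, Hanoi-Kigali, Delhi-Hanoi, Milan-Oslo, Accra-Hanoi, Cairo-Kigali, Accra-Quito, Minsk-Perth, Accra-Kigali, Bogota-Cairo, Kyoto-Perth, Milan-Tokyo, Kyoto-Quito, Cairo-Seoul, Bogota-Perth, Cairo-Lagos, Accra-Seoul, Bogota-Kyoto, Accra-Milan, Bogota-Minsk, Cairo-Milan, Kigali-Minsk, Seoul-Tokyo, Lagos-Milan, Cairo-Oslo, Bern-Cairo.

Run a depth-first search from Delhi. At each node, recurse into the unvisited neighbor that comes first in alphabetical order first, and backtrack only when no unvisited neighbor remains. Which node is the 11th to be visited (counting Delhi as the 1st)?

Quito

Visit Delhi
Delhi → Hanoi
Hanoi → Accra
Accra → Kigali
Kigali → Bern
Bern → Cairo
Cairo → Bogota
Bogota → Kyoto
Kyoto → Minsk
Minsk → Perth
Kyoto → Quito
Cairo → Lagos
Lagos → Milan
Milan → Oslo
Milan → Tokyo
Tokyo → Seoul
Kigali → Manila

Visit order: Delhi, Hanoi, Accra, Kigali, Bern, Cairo, Bogota, Kyoto, Minsk, Perth, Quito, Lagos, Milan, Oslo, Tokyo, Seoul, Manila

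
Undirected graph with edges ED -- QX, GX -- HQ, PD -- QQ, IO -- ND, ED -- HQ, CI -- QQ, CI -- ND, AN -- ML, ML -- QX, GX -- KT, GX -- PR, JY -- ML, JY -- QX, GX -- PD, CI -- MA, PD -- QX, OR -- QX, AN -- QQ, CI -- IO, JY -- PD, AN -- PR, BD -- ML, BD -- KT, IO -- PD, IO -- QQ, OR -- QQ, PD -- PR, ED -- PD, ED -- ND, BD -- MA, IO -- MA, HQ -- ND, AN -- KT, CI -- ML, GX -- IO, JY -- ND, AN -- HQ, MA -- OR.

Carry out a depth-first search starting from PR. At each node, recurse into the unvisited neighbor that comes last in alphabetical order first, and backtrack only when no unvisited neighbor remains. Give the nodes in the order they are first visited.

PR -> PD -> QX -> OR -> QQ -> IO -> ND -> JY -> ML -> CI -> MA -> BD -> KT -> GX -> HQ -> ED -> AN

Visit PR
PR → PD
PD → QX
QX → OR
OR → QQ
QQ → IO
IO → ND
ND → JY
JY → ML
ML → CI
CI → MA
MA → BD
BD → KT
KT → GX
GX → HQ
HQ → ED
HQ → AN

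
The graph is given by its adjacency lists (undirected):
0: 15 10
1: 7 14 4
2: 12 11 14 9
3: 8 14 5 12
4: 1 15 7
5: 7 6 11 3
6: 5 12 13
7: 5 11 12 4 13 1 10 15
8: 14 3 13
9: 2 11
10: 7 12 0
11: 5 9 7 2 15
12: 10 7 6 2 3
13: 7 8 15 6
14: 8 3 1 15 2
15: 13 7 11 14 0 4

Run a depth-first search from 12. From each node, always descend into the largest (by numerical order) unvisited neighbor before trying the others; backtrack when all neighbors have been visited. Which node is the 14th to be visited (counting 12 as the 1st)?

Visit 12
12 → 10
10 → 7
7 → 15
15 → 14
14 → 8
8 → 13
13 → 6
6 → 5
5 → 11
11 → 9
9 → 2
5 → 3
14 → 1
1 → 4
15 → 0

Visit order: 12, 10, 7, 15, 14, 8, 13, 6, 5, 11, 9, 2, 3, 1, 4, 0

1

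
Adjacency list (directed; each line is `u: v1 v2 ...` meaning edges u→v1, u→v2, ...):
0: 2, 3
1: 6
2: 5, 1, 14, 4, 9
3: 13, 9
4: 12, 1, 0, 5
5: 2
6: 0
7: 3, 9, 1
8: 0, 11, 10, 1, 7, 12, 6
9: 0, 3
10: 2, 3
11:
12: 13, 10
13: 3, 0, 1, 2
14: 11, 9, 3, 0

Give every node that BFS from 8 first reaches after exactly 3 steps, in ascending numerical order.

Level 0: 8
Level 1: 0, 1, 6, 7, 10, 11, 12
Level 2: 2, 3, 9, 13
Level 3: 4, 5, 14

4, 5, 14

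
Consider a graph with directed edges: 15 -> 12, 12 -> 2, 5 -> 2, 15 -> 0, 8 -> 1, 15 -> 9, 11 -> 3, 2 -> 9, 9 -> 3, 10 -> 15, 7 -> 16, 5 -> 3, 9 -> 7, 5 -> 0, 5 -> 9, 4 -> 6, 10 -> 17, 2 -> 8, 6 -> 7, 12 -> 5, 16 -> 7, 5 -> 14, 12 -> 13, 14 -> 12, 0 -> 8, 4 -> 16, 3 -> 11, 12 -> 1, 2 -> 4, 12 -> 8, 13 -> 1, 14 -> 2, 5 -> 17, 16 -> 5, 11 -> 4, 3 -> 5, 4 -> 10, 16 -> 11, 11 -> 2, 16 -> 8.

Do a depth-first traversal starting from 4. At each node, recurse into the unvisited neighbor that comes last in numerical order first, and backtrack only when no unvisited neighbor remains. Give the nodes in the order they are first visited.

Visit 4
4 → 16
16 → 11
11 → 3
3 → 5
5 → 17
5 → 14
14 → 12
12 → 13
13 → 1
12 → 8
12 → 2
2 → 9
9 → 7
5 → 0
4 → 10
10 → 15
4 → 6

4 → 16 → 11 → 3 → 5 → 17 → 14 → 12 → 13 → 1 → 8 → 2 → 9 → 7 → 0 → 10 → 15 → 6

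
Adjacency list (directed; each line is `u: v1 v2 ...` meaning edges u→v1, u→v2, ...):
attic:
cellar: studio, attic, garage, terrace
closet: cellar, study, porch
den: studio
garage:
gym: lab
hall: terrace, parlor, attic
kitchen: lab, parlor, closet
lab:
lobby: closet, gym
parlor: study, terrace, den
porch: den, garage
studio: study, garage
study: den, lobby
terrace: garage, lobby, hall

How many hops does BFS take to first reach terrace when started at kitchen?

2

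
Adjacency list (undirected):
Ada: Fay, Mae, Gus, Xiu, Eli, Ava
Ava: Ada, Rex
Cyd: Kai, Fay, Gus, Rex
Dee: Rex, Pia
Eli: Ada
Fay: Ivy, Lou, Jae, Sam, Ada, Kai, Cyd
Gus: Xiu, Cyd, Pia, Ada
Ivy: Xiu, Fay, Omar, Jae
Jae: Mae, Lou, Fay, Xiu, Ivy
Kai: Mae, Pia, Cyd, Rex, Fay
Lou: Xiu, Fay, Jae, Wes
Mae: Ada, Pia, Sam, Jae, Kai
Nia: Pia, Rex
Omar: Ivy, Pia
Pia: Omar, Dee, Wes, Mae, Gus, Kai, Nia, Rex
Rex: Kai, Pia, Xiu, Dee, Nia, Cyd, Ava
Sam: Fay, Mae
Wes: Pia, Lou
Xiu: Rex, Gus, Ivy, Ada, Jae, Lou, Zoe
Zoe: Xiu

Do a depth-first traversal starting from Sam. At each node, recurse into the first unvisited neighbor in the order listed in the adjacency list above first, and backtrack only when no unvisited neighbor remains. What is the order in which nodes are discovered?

Visit Sam
Sam → Fay
Fay → Ivy
Ivy → Xiu
Xiu → Rex
Rex → Kai
Kai → Mae
Mae → Ada
Ada → Gus
Gus → Cyd
Gus → Pia
Pia → Omar
Pia → Dee
Pia → Wes
Wes → Lou
Lou → Jae
Pia → Nia
Ada → Eli
Ada → Ava
Xiu → Zoe

Sam → Fay → Ivy → Xiu → Rex → Kai → Mae → Ada → Gus → Cyd → Pia → Omar → Dee → Wes → Lou → Jae → Nia → Eli → Ava → Zoe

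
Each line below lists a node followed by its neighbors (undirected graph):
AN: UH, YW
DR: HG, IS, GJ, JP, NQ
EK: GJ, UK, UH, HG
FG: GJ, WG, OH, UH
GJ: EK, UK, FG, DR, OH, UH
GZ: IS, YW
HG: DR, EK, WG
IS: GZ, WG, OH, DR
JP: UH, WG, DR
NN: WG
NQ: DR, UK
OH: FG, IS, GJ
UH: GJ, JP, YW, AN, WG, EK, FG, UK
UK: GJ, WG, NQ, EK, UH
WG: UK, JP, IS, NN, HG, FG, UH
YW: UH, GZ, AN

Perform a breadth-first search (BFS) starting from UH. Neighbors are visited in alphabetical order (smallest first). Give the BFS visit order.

Visit UH; enqueue AN, EK, FG, GJ, JP, UK, WG, YW → queue [AN, EK, FG, GJ, JP, UK, WG, YW]
Visit AN → queue [EK, FG, GJ, JP, UK, WG, YW]
Visit EK; enqueue HG → queue [FG, GJ, JP, UK, WG, YW, HG]
Visit FG; enqueue OH → queue [GJ, JP, UK, WG, YW, HG, OH]
Visit GJ; enqueue DR → queue [JP, UK, WG, YW, HG, OH, DR]
Visit JP → queue [UK, WG, YW, HG, OH, DR]
Visit UK; enqueue NQ → queue [WG, YW, HG, OH, DR, NQ]
Visit WG; enqueue IS, NN → queue [YW, HG, OH, DR, NQ, IS, NN]
Visit YW; enqueue GZ → queue [HG, OH, DR, NQ, IS, NN, GZ]
Visit HG → queue [OH, DR, NQ, IS, NN, GZ]
Visit OH → queue [DR, NQ, IS, NN, GZ]
Visit DR → queue [NQ, IS, NN, GZ]
Visit NQ → queue [IS, NN, GZ]
Visit IS → queue [NN, GZ]
Visit NN → queue [GZ]
Visit GZ → queue []

UH → AN → EK → FG → GJ → JP → UK → WG → YW → HG → OH → DR → NQ → IS → NN → GZ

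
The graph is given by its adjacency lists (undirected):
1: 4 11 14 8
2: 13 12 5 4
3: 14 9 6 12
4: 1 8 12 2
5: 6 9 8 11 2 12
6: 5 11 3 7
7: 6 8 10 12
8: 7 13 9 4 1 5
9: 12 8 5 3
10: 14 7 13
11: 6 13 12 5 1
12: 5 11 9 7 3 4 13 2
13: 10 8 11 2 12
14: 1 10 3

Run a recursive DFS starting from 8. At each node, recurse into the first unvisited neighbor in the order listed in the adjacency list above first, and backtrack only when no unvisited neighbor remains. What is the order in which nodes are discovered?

Visit 8
8 → 7
7 → 6
6 → 5
5 → 9
9 → 12
12 → 11
11 → 13
13 → 10
10 → 14
14 → 1
1 → 4
4 → 2
14 → 3

8, 7, 6, 5, 9, 12, 11, 13, 10, 14, 1, 4, 2, 3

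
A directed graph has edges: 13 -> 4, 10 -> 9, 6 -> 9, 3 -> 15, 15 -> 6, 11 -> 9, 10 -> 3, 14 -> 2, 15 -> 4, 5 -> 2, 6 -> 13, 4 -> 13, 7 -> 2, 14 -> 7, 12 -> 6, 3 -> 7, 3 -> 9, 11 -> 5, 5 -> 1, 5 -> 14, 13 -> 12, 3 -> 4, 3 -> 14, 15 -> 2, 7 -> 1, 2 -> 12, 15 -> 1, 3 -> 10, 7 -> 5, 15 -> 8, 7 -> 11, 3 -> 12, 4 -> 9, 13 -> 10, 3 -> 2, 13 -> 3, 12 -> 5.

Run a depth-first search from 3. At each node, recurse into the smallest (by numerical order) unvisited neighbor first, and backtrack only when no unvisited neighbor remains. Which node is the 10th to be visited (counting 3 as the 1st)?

Visit 3
3 → 2
2 → 12
12 → 5
5 → 1
5 → 14
14 → 7
7 → 11
11 → 9
12 → 6
6 → 13
13 → 4
13 → 10
3 → 15
15 → 8

Visit order: 3, 2, 12, 5, 1, 14, 7, 11, 9, 6, 13, 4, 10, 15, 8

6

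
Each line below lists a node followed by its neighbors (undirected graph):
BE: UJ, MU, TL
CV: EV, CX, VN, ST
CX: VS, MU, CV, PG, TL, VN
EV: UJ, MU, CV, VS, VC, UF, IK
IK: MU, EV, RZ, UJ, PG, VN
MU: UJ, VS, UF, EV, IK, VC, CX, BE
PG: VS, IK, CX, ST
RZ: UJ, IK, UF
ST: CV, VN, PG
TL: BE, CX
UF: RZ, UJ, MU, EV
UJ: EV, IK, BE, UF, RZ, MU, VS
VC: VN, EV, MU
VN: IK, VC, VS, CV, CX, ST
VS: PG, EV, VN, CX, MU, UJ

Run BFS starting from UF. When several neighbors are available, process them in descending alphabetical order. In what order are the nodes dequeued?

Visit UF; enqueue UJ, RZ, MU, EV → queue [UJ, RZ, MU, EV]
Visit UJ; enqueue VS, IK, BE → queue [RZ, MU, EV, VS, IK, BE]
Visit RZ → queue [MU, EV, VS, IK, BE]
Visit MU; enqueue VC, CX → queue [EV, VS, IK, BE, VC, CX]
Visit EV; enqueue CV → queue [VS, IK, BE, VC, CX, CV]
Visit VS; enqueue VN, PG → queue [IK, BE, VC, CX, CV, VN, PG]
Visit IK → queue [BE, VC, CX, CV, VN, PG]
Visit BE; enqueue TL → queue [VC, CX, CV, VN, PG, TL]
Visit VC → queue [CX, CV, VN, PG, TL]
Visit CX → queue [CV, VN, PG, TL]
Visit CV; enqueue ST → queue [VN, PG, TL, ST]
Visit VN → queue [PG, TL, ST]
Visit PG → queue [TL, ST]
Visit TL → queue [ST]
Visit ST → queue []

UF UJ RZ MU EV VS IK BE VC CX CV VN PG TL ST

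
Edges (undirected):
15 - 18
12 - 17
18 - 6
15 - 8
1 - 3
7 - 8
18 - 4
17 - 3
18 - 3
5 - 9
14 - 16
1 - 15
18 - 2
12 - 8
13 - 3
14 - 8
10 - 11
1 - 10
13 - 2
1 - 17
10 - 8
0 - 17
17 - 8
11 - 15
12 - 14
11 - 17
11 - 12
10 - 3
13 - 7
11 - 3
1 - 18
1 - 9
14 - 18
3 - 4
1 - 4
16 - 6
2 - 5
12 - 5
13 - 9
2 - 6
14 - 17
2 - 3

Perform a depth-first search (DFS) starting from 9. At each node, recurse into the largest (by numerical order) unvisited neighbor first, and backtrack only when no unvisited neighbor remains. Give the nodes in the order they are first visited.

9, 13, 7, 8, 17, 14, 18, 15, 11, 12, 5, 2, 6, 16, 3, 10, 1, 4, 0

Visit 9
9 → 13
13 → 7
7 → 8
8 → 17
17 → 14
14 → 18
18 → 15
15 → 11
11 → 12
12 → 5
5 → 2
2 → 6
6 → 16
2 → 3
3 → 10
10 → 1
1 → 4
17 → 0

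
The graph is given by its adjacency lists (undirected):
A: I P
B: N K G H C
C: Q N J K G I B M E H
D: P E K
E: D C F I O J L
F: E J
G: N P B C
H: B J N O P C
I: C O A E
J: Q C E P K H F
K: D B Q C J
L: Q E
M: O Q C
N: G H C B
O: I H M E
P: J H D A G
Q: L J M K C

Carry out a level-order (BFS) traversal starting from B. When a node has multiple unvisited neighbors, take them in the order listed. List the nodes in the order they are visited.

Visit B; enqueue N, K, G, H, C → queue [N, K, G, H, C]
Visit N → queue [K, G, H, C]
Visit K; enqueue D, Q, J → queue [G, H, C, D, Q, J]
Visit G; enqueue P → queue [H, C, D, Q, J, P]
Visit H; enqueue O → queue [C, D, Q, J, P, O]
Visit C; enqueue I, M, E → queue [D, Q, J, P, O, I, M, E]
Visit D → queue [Q, J, P, O, I, M, E]
Visit Q; enqueue L → queue [J, P, O, I, M, E, L]
Visit J; enqueue F → queue [P, O, I, M, E, L, F]
Visit P; enqueue A → queue [O, I, M, E, L, F, A]
Visit O → queue [I, M, E, L, F, A]
Visit I → queue [M, E, L, F, A]
Visit M → queue [E, L, F, A]
Visit E → queue [L, F, A]
Visit L → queue [F, A]
Visit F → queue [A]
Visit A → queue []

B, N, K, G, H, C, D, Q, J, P, O, I, M, E, L, F, A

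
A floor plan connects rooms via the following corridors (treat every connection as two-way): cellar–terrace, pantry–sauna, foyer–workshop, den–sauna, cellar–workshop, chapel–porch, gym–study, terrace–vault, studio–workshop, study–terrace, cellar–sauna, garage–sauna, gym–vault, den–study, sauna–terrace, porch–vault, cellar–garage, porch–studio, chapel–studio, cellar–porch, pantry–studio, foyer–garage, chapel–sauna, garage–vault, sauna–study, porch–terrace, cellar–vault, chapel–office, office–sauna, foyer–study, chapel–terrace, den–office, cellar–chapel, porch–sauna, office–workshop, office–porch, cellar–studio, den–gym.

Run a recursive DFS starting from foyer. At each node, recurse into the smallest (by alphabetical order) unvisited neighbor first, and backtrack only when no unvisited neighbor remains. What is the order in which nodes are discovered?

foyer, garage, cellar, chapel, office, den, gym, study, sauna, pantry, studio, porch, terrace, vault, workshop

Visit foyer
foyer → garage
garage → cellar
cellar → chapel
chapel → office
office → den
den → gym
gym → study
study → sauna
sauna → pantry
pantry → studio
studio → porch
porch → terrace
terrace → vault
studio → workshop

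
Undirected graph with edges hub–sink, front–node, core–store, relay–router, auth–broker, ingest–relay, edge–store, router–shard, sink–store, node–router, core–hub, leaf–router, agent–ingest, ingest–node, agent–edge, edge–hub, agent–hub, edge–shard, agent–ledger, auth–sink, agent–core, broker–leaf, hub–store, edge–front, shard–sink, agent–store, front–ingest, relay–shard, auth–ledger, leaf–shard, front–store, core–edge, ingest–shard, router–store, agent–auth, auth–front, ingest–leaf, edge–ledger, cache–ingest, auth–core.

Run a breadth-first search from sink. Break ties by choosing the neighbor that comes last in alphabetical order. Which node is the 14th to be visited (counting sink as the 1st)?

Visit sink; enqueue store, shard, hub, auth → queue [store, shard, hub, auth]
Visit store; enqueue router, front, edge, core, agent → queue [shard, hub, auth, router, front, edge, core, agent]
Visit shard; enqueue relay, leaf, ingest → queue [hub, auth, router, front, edge, core, agent, relay, leaf, ingest]
Visit hub → queue [auth, router, front, edge, core, agent, relay, leaf, ingest]
Visit auth; enqueue ledger, broker → queue [router, front, edge, core, agent, relay, leaf, ingest, ledger, broker]
Visit router; enqueue node → queue [front, edge, core, agent, relay, leaf, ingest, ledger, broker, node]
Visit front → queue [edge, core, agent, relay, leaf, ingest, ledger, broker, node]
Visit edge → queue [core, agent, relay, leaf, ingest, ledger, broker, node]
Visit core → queue [agent, relay, leaf, ingest, ledger, broker, node]
Visit agent → queue [relay, leaf, ingest, ledger, broker, node]
Visit relay → queue [leaf, ingest, ledger, broker, node]
Visit leaf → queue [ingest, ledger, broker, node]
Visit ingest; enqueue cache → queue [ledger, broker, node, cache]
Visit ledger → queue [broker, node, cache]
Visit broker → queue [node, cache]
Visit node → queue [cache]
Visit cache → queue []

Visit order: sink, store, shard, hub, auth, router, front, edge, core, agent, relay, leaf, ingest, ledger, broker, node, cache

ledger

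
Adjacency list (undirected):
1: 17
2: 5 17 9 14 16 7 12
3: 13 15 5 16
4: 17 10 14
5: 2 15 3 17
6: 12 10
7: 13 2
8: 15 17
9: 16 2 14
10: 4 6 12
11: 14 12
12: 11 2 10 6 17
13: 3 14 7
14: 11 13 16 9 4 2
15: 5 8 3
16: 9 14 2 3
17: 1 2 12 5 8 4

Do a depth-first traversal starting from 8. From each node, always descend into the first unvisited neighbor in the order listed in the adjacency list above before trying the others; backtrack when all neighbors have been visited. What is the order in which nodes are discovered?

8 15 5 2 17 1 12 11 14 13 3 16 9 7 4 10 6

Visit 8
8 → 15
15 → 5
5 → 2
2 → 17
17 → 1
17 → 12
12 → 11
11 → 14
14 → 13
13 → 3
3 → 16
16 → 9
13 → 7
14 → 4
4 → 10
10 → 6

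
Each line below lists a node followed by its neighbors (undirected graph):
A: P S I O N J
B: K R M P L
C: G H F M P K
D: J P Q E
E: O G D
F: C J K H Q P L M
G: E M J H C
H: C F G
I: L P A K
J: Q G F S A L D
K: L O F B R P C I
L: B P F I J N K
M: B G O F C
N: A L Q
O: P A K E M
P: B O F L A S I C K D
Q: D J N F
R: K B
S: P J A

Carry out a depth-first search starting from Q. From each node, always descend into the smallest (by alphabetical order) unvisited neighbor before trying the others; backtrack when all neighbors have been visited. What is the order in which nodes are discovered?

Q → D → E → G → C → F → H → J → A → I → K → B → L → N → P → O → M → S → R

Visit Q
Q → D
D → E
E → G
G → C
C → F
F → H
F → J
J → A
A → I
I → K
K → B
B → L
L → N
L → P
P → O
O → M
P → S
B → R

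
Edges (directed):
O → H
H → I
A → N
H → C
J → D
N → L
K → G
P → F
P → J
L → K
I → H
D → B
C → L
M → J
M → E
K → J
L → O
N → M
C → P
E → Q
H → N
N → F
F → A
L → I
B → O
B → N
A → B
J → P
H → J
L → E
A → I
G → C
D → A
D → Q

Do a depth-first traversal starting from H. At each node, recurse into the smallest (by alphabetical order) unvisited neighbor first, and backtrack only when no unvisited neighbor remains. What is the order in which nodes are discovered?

H, C, L, E, Q, I, K, G, J, D, A, B, N, F, M, O, P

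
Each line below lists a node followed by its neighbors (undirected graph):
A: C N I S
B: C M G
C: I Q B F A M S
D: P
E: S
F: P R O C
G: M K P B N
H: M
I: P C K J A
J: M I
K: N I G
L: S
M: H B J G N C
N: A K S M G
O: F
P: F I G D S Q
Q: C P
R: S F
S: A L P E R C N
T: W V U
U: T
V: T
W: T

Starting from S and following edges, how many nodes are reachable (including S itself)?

BFS from S visits: S, A, L, P, E, R, C, N, I, F, G, D, Q, B, M, K, J, O, H
Reachable nodes: 19 of 23 total.

19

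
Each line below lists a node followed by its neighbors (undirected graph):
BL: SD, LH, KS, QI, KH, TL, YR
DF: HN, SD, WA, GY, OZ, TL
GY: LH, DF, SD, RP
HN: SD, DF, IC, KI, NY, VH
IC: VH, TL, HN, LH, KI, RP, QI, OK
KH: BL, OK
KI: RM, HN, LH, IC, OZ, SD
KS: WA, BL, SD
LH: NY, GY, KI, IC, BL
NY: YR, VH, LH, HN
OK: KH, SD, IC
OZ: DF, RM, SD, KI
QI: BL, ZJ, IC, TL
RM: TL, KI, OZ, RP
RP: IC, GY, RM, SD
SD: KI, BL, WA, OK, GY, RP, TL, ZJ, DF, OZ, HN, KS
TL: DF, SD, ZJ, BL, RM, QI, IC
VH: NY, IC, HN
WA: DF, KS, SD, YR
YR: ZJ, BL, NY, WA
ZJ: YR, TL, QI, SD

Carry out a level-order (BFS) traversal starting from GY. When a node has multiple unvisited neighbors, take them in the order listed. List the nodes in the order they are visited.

Visit GY; enqueue LH, DF, SD, RP → queue [LH, DF, SD, RP]
Visit LH; enqueue NY, KI, IC, BL → queue [DF, SD, RP, NY, KI, IC, BL]
Visit DF; enqueue HN, WA, OZ, TL → queue [SD, RP, NY, KI, IC, BL, HN, WA, OZ, TL]
Visit SD; enqueue OK, ZJ, KS → queue [RP, NY, KI, IC, BL, HN, WA, OZ, TL, OK, ZJ, KS]
Visit RP; enqueue RM → queue [NY, KI, IC, BL, HN, WA, OZ, TL, OK, ZJ, KS, RM]
Visit NY; enqueue YR, VH → queue [KI, IC, BL, HN, WA, OZ, TL, OK, ZJ, KS, RM, YR, VH]
Visit KI → queue [IC, BL, HN, WA, OZ, TL, OK, ZJ, KS, RM, YR, VH]
Visit IC; enqueue QI → queue [BL, HN, WA, OZ, TL, OK, ZJ, KS, RM, YR, VH, QI]
Visit BL; enqueue KH → queue [HN, WA, OZ, TL, OK, ZJ, KS, RM, YR, VH, QI, KH]
Visit HN → queue [WA, OZ, TL, OK, ZJ, KS, RM, YR, VH, QI, KH]
Visit WA → queue [OZ, TL, OK, ZJ, KS, RM, YR, VH, QI, KH]
Visit OZ → queue [TL, OK, ZJ, KS, RM, YR, VH, QI, KH]
Visit TL → queue [OK, ZJ, KS, RM, YR, VH, QI, KH]
Visit OK → queue [ZJ, KS, RM, YR, VH, QI, KH]
Visit ZJ → queue [KS, RM, YR, VH, QI, KH]
Visit KS → queue [RM, YR, VH, QI, KH]
Visit RM → queue [YR, VH, QI, KH]
Visit YR → queue [VH, QI, KH]
Visit VH → queue [QI, KH]
Visit QI → queue [KH]
Visit KH → queue []

GY, LH, DF, SD, RP, NY, KI, IC, BL, HN, WA, OZ, TL, OK, ZJ, KS, RM, YR, VH, QI, KH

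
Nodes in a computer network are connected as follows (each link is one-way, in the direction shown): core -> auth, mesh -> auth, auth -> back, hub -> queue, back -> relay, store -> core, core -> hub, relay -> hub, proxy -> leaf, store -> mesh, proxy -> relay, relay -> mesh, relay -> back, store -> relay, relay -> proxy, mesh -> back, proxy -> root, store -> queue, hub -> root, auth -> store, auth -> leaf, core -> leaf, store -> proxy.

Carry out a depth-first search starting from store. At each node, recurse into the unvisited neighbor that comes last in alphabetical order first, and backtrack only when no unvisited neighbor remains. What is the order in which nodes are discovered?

store → relay → proxy → root → leaf → mesh → back → auth → hub → queue → core

Visit store
store → relay
relay → proxy
proxy → root
proxy → leaf
relay → mesh
mesh → back
mesh → auth
relay → hub
hub → queue
store → core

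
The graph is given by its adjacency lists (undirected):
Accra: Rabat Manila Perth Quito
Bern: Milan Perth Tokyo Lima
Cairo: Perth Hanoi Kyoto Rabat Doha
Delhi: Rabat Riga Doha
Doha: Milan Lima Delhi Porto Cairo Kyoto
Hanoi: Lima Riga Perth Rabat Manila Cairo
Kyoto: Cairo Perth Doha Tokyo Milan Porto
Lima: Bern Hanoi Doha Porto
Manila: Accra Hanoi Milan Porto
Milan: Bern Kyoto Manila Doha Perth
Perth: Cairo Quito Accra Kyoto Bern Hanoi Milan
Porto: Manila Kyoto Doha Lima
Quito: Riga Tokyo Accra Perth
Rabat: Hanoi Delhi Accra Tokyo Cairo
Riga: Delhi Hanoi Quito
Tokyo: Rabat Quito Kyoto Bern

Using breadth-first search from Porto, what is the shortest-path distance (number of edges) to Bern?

2

Level 0: Porto
Level 1: Doha, Kyoto, Lima, Manila
Level 2: Accra, Bern, Cairo, Delhi, Hanoi, Milan, Perth, Tokyo
Level 3: Quito, Rabat, Riga
Bern first appears at level 2.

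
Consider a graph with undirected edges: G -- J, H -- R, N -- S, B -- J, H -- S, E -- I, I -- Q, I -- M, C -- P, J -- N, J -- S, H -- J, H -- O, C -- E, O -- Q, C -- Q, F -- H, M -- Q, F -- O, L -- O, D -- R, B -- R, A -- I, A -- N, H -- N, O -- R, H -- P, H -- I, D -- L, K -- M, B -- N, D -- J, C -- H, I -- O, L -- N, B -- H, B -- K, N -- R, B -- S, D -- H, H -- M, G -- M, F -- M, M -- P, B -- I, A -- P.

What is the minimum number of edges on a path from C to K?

3

Level 0: C
Level 1: E, H, P, Q
Level 2: A, B, D, F, I, J, M, N, O, R, S
Level 3: G, K, L
K first appears at level 3.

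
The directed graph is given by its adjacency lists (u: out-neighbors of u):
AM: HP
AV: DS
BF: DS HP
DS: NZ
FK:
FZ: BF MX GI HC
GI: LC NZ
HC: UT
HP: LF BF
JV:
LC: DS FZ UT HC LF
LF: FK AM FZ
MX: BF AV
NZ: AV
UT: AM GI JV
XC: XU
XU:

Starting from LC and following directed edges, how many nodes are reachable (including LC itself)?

BFS from LC visits: LC, DS, FZ, UT, HC, LF, NZ, BF, MX, GI, AM, JV, FK, AV, HP
Reachable nodes: 15 of 17 total.

15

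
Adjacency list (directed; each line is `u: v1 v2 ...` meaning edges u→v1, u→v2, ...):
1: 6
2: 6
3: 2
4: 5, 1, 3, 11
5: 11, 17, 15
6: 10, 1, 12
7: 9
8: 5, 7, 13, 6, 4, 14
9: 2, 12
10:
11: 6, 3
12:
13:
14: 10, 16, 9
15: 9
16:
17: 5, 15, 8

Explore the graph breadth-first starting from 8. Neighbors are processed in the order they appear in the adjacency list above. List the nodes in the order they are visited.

8, 5, 7, 13, 6, 4, 14, 11, 17, 15, 9, 10, 1, 12, 3, 16, 2

Visit 8; enqueue 5, 7, 13, 6, 4, 14 → queue [5, 7, 13, 6, 4, 14]
Visit 5; enqueue 11, 17, 15 → queue [7, 13, 6, 4, 14, 11, 17, 15]
Visit 7; enqueue 9 → queue [13, 6, 4, 14, 11, 17, 15, 9]
Visit 13 → queue [6, 4, 14, 11, 17, 15, 9]
Visit 6; enqueue 10, 1, 12 → queue [4, 14, 11, 17, 15, 9, 10, 1, 12]
Visit 4; enqueue 3 → queue [14, 11, 17, 15, 9, 10, 1, 12, 3]
Visit 14; enqueue 16 → queue [11, 17, 15, 9, 10, 1, 12, 3, 16]
Visit 11 → queue [17, 15, 9, 10, 1, 12, 3, 16]
Visit 17 → queue [15, 9, 10, 1, 12, 3, 16]
Visit 15 → queue [9, 10, 1, 12, 3, 16]
Visit 9; enqueue 2 → queue [10, 1, 12, 3, 16, 2]
Visit 10 → queue [1, 12, 3, 16, 2]
Visit 1 → queue [12, 3, 16, 2]
Visit 12 → queue [3, 16, 2]
Visit 3 → queue [16, 2]
Visit 16 → queue [2]
Visit 2 → queue []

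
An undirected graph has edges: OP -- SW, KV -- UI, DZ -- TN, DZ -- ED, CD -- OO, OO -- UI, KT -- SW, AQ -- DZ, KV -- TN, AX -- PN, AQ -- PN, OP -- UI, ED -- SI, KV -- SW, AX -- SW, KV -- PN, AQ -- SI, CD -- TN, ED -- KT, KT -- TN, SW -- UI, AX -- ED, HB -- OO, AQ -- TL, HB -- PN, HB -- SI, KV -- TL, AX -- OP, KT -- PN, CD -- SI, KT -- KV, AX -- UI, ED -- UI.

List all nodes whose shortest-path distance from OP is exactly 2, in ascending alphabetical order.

ED, KT, KV, OO, PN

Level 0: OP
Level 1: AX, SW, UI
Level 2: ED, KT, KV, OO, PN
Level 3: AQ, CD, DZ, HB, SI, TL, TN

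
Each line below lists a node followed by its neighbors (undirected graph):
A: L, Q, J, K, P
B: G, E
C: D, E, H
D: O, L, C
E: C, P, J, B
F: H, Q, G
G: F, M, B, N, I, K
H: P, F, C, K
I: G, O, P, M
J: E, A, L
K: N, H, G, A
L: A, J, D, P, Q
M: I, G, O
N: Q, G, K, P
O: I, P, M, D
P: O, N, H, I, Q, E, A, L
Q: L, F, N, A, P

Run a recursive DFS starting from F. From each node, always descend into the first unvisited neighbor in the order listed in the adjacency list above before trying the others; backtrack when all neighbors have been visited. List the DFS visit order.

F → H → P → O → I → G → M → B → E → C → D → L → A → Q → N → K → J

Visit F
F → H
H → P
P → O
O → I
I → G
G → M
G → B
B → E
E → C
C → D
D → L
L → A
A → Q
Q → N
N → K
A → J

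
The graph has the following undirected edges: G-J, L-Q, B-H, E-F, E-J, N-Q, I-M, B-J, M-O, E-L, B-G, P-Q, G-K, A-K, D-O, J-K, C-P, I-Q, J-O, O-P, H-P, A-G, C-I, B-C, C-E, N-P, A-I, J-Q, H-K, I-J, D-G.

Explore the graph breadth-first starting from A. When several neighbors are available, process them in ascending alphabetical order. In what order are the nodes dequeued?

A → G → I → K → B → D → J → C → M → Q → H → O → E → P → L → N → F

Visit A; enqueue G, I, K → queue [G, I, K]
Visit G; enqueue B, D, J → queue [I, K, B, D, J]
Visit I; enqueue C, M, Q → queue [K, B, D, J, C, M, Q]
Visit K; enqueue H → queue [B, D, J, C, M, Q, H]
Visit B → queue [D, J, C, M, Q, H]
Visit D; enqueue O → queue [J, C, M, Q, H, O]
Visit J; enqueue E → queue [C, M, Q, H, O, E]
Visit C; enqueue P → queue [M, Q, H, O, E, P]
Visit M → queue [Q, H, O, E, P]
Visit Q; enqueue L, N → queue [H, O, E, P, L, N]
Visit H → queue [O, E, P, L, N]
Visit O → queue [E, P, L, N]
Visit E; enqueue F → queue [P, L, N, F]
Visit P → queue [L, N, F]
Visit L → queue [N, F]
Visit N → queue [F]
Visit F → queue []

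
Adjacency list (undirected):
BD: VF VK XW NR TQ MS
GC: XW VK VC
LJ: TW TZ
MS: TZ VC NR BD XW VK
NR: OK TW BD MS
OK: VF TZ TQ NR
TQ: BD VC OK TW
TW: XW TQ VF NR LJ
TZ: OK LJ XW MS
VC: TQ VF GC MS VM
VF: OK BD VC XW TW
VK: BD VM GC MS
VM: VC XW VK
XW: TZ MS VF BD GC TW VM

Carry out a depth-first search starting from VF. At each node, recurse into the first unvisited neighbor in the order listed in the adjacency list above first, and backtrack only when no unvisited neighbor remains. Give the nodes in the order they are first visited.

Visit VF
VF → OK
OK → TZ
TZ → LJ
LJ → TW
TW → XW
XW → MS
MS → VC
VC → TQ
TQ → BD
BD → VK
VK → VM
VK → GC
BD → NR

VF -> OK -> TZ -> LJ -> TW -> XW -> MS -> VC -> TQ -> BD -> VK -> VM -> GC -> NR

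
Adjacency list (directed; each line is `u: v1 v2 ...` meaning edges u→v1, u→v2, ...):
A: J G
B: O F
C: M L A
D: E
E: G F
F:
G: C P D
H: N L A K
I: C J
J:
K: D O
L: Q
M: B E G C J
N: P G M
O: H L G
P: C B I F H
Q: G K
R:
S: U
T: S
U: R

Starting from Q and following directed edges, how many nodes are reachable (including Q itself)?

17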